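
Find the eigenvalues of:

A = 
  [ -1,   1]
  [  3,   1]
tr(A) = 0, det(A) = -4
Characteristic polynomial: λ² - tr(A)λ + det(A) = λ² - 4
λ² - 4 = (λ + 2)(λ - 2)

λ = 2, -2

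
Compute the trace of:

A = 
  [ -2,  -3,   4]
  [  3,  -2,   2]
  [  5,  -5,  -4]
-8

tr(A) = -2 + -2 + -4 = -8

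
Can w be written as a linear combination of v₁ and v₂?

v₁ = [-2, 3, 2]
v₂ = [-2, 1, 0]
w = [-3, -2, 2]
No

Form the augmented matrix and row-reduce:
[v₁|v₂|w] = 
  [ -2,  -2,  -3]
  [  3,   1,  -2]
  [  2,   0,   2]
R2 → R2 + (3/2)·R1
R3 → R3 + (1)·R1
R3 → R3 - (1)·R2
REF = 
  [   -2,    -2,    -3]
  [    0,    -2, -13/2]
  [    0,     0,  11/2]

Row 3 reads [0 0 | 11/2], i.e. 0 = 11/2, so the system is inconsistent and w ∉ span{v₁, v₂}.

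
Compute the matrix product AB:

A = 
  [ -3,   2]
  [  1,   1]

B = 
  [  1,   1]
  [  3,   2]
AB = 
  [  3,   1]
  [  4,   3]

A is 2×2 and B is 2×2, so AB is 2×2. Each entry is (row of A)·(column of B):
AB[1,1] = (-3)(1) + (2)(3) = 3
AB[1,2] = (-3)(1) + (2)(2) = 1
AB[2,1] = (1)(1) + (1)(3) = 4
AB[2,2] = (1)(1) + (1)(2) = 3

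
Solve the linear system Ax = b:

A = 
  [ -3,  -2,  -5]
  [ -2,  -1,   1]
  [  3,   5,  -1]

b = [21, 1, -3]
x = [-2, 0, -3]

Row reduce the augmented matrix [A|b]:
R2 → R2 - (2/3)·R1
R3 → R3 + (1)·R1
R3 → R3 - (9)·R2
REF = 
  [  -3,   -2,   -5,   21]
  [   0,  1/3, 13/3,  -13]
  [   0,    0,  -45,  135]

Back-substitution:
x₃ = 135 / (-45) = -3
x₂ = (-13 - (13/3)(-3)) / (1/3) = 0
x₁ = (21 - (-2)(0) - (-5)(-3)) / (-3) = -2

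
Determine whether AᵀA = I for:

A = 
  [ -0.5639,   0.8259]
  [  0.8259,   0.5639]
Yes

AᵀA = 
  [  1.0001,   0]
  [  0,   1.0001]
≈ I (equal to I up to the 4-dp rounding of the entries)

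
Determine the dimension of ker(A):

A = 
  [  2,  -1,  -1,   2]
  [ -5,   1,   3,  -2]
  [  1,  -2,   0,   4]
nullity(A) = 2

Row reduce:
R2 → R2 + (5/2)·R1
R3 → R3 - (1/2)·R1
R3 → R3 - (1)·R2
REF = 
  [   2,   -1,   -1,    2]
  [   0, -3/2,  1/2,    3]
  [   0,    0,    0,    0]
Pivot columns: 1, 2 → 2 pivots.
rank(A) = 2, so nullity(A) = 4 - 2 = 2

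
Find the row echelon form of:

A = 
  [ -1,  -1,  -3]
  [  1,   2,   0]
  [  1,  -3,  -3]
Row operations:
R2 → R2 + (1)·R1
R3 → R3 + (1)·R1
R3 → R3 + (4)·R2

Resulting echelon form:
REF = 
  [ -1,  -1,  -3]
  [  0,   1,  -3]
  [  0,   0, -18]

Rank = 3 (number of non-zero pivot rows).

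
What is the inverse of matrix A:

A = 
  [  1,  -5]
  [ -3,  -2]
det(A) = (1)(-2) - (-5)(-3) = -17
For a 2×2 matrix, A⁻¹ = (1/det(A)) · [[d, -b], [-c, a]]
    = (-1/17) · [[-2, 5], [3, 1]]

A⁻¹ = 
  [ 2/17, -5/17]
  [-3/17, -1/17]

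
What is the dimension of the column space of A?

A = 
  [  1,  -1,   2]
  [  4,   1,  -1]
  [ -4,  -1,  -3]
dim(Col(A)) = 3

Row reduce:
R2 → R2 - (4)·R1
R3 → R3 + (4)·R1
R3 → R3 + (1)·R2
REF = 
  [  1,  -1,   2]
  [  0,   5,  -9]
  [  0,   0,  -4]
Pivot columns: 1, 2, 3 → 3 pivots.
dim(Col(A)) = number of pivot columns = 3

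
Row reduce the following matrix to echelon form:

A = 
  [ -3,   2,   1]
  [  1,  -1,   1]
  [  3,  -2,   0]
Row operations:
R2 → R2 + (1/3)·R1
R3 → R3 + (1)·R1

Resulting echelon form:
REF = 
  [  -3,    2,    1]
  [   0, -1/3,  4/3]
  [   0,    0,    1]

Rank = 3 (number of non-zero pivot rows).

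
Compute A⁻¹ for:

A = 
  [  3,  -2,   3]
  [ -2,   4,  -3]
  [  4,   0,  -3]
det(A) = (3)·((4)(-3) - (-3)(0)) - (-2)·((-2)(-3) - (-3)(4)) + (3)·((-2)(0) - (4)(4))
  = (3)(-12) - (-2)(18) + (3)(-16)
  = -48
det(A) = -48 ≠ 0, so A is invertible.

Cofactors Cᵢⱼ = (-1)ⁱ⁺ʲ·Mᵢⱼ:
C = 
  [-12, -18, -16]
  [ -6, -21,  -8]
  [ -6,   3,   8]

adj(A) = Cᵀ:
adj(A) = 
  [-12,  -6,  -6]
  [-18, -21,   3]
  [-16,  -8,   8]

A⁻¹ = (-1/48) · adj(A):
A⁻¹ = 
  [  1/4,   1/8,   1/8]
  [  3/8,  7/16, -1/16]
  [  1/3,   1/6,  -1/6]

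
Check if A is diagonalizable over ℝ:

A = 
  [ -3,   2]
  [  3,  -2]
Yes

tr(A) = -5, det(A) = 0
Characteristic polynomial: λ² - tr(A)λ + det(A) = λ² + 5λ
λ² + 5λ = λ(λ + 5)
Eigenvalues: 0, -5
λ=-5: alg. mult. = 1, geom. mult. = 2 - rank(A - (-5)I) = 2 - 1 = 1
λ=0: alg. mult. = 1, geom. mult. = 2 - rank(A - (0)I) = 2 - 1 = 1
Sum of geometric multiplicities equals n, so A has n independent eigenvectors.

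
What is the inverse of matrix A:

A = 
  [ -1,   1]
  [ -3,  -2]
det(A) = (-1)(-2) - (1)(-3) = 5
For a 2×2 matrix, A⁻¹ = (1/det(A)) · [[d, -b], [-c, a]]
    = (1/5) · [[-2, -1], [3, -1]]

A⁻¹ = 
  [-2/5, -1/5]
  [ 3/5, -1/5]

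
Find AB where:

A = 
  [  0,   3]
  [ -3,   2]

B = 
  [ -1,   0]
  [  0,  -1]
AB = 
  [  0,  -3]
  [  3,  -2]

A is 2×2 and B is 2×2, so AB is 2×2. Each entry is (row of A)·(column of B):
AB[1,1] = (0)(-1) + (3)(0) = 0
AB[1,2] = (0)(0) + (3)(-1) = -3
AB[2,1] = (-3)(-1) + (2)(0) = 3
AB[2,2] = (-3)(0) + (2)(-1) = -2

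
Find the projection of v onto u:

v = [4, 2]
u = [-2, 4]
proj_u(v) = [0, 0]

v·u = (4)(-2) + (2)(4) = 0
u·u = (-2)² + (4)² = 20
proj_u(v) = (v·u / u·u) × u = (0/20) × u = (0) × u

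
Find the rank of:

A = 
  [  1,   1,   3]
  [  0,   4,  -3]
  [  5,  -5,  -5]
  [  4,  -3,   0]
Row reduce:
R3 → R3 - (5)·R1
R4 → R4 - (4)·R1
R3 → R3 + (5/2)·R2
R4 → R4 + (7/4)·R2
R4 → R4 - (69/110)·R3
REF = 
  [    1,     1,     3]
  [    0,     4,    -3]
  [    0,     0, -55/2]
  [    0,     0,     0]
Pivot columns: 1, 2, 3 → 3 pivots.

rank(A) = 3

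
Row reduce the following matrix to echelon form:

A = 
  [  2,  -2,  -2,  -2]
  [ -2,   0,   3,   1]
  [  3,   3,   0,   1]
Row operations:
R2 → R2 + (1)·R1
R3 → R3 - (3/2)·R1
R3 → R3 + (3)·R2

Resulting echelon form:
REF = 
  [  2,  -2,  -2,  -2]
  [  0,  -2,   1,  -1]
  [  0,   0,   6,   1]

Rank = 3 (number of non-zero pivot rows).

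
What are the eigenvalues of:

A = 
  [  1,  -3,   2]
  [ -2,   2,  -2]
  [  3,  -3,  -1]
λ = -1, (3 + √73)/2, (3 - √73)/2  (≈ -1, 5.772, -2.772)

Characteristic polynomial: det(λI - A) = λ³ - 2λ² - 19λ - 16
Testing integer divisors of the constant term: p(-1) = 0, so (λ + 1) is a factor:
p(λ) = (λ + 1)(λ² - 3λ - 16)
λ² - 3λ - 16 = 0  ⇒  λ = (3 ± √((-3)² - 4·(-16)))/2 = (3 ± √(73))/2
  = (3 + √73)/2,  (3 - √73)/2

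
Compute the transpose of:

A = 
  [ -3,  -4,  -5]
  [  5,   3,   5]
Aᵀ = 
  [ -3,   5]
  [ -4,   3]
  [ -5,   5]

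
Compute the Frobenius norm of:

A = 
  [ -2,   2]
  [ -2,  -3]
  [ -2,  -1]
||A||_F = 5.099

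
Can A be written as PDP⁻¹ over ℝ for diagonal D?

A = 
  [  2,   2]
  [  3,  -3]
Yes

tr(A) = -1, det(A) = -12
Characteristic polynomial: λ² - tr(A)λ + det(A) = λ² + λ - 12
λ² + λ - 12 = (λ + 4)(λ - 3)
Eigenvalues: 3, -4
λ=-4: alg. mult. = 1, geom. mult. = 2 - rank(A - (-4)I) = 2 - 1 = 1
λ=3: alg. mult. = 1, geom. mult. = 2 - rank(A - (3)I) = 2 - 1 = 1
Sum of geometric multiplicities equals n, so A has n independent eigenvectors.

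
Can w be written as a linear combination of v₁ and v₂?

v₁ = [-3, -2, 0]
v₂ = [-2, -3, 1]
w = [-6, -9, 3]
Yes

Form the augmented matrix and row-reduce:
[v₁|v₂|w] = 
  [ -3,  -2,  -6]
  [ -2,  -3,  -9]
  [  0,   1,   3]
R2 → R2 - (2/3)·R1
R3 → R3 + (3/5)·R2
REF = 
  [  -3,   -2,   -6]
  [   0, -5/3,   -5]
  [   0,    0,    0]

No row of the form [0 0 | nonzero], so the system is consistent. Back-substitution gives c₁ = 0, c₂ = 3: w = (0)·v₁ + (3)·v₂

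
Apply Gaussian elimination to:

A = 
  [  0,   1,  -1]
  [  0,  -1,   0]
Row operations:
R2 → R2 + (1)·R1

Resulting echelon form:
REF = 
  [  0,   1,  -1]
  [  0,   0,  -1]

Rank = 2 (number of non-zero pivot rows).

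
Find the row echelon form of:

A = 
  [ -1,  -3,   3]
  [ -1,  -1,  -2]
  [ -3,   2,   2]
Row operations:
R2 → R2 - (1)·R1
R3 → R3 - (3)·R1
R3 → R3 - (11/2)·R2

Resulting echelon form:
REF = 
  [  -1,   -3,    3]
  [   0,    2,   -5]
  [   0,    0, 41/2]

Rank = 3 (number of non-zero pivot rows).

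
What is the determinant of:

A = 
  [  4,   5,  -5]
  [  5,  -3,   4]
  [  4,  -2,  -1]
Cofactor expansion along row 1:
det(A) = (4)·((-3)(-1) - (4)(-2)) - (5)·((5)(-1) - (4)(4)) + (-5)·((5)(-2) - (-3)(4))
  = (4)(11) - (5)(-21) + (-5)(2)
  = 139

det(A) = 139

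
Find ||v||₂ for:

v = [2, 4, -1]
4.583

||v||₂ = √((2)² + (4)² + (-1)²) = √21 = 4.583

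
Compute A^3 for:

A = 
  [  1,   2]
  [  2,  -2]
A^3 = 
  [  1,  14]
  [ 14, -20]

A² = A·A:
A²[1,1] = (1)(1) + (2)(2) = 5
A²[1,2] = (1)(2) + (2)(-2) = -2
A²[2,1] = (2)(1) + (-2)(2) = -2
A²[2,2] = (2)(2) + (-2)(-2) = 8
A² = 
  [  5,  -2]
  [ -2,   8]

A^3 = A^2·A:
A^3[1,1] = (5)(1) + (-2)(2) = 1
A^3[1,2] = (5)(2) + (-2)(-2) = 14
A^3[2,1] = (-2)(1) + (8)(2) = 14
A^3[2,2] = (-2)(2) + (8)(-2) = -20
A^3 = 
  [  1,  14]
  [ 14, -20]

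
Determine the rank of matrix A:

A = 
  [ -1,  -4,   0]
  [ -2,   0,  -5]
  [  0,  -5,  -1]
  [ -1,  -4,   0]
Row reduce:
R2 → R2 - (2)·R1
R4 → R4 - (1)·R1
R3 → R3 + (5/8)·R2
REF = 
  [   -1,    -4,     0]
  [    0,     8,    -5]
  [    0,     0, -33/8]
  [    0,     0,     0]
Pivot columns: 1, 2, 3 → 3 pivots.

rank(A) = 3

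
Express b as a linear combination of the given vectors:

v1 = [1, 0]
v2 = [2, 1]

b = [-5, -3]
c1 = 1, c2 = -3

b = 1·v1 + -3·v2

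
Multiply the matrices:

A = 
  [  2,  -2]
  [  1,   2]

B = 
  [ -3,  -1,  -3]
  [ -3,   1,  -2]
AB = 
  [  0,  -4,  -2]
  [ -9,   1,  -7]

A is 2×2 and B is 2×3, so AB is 2×3. Each entry is (row of A)·(column of B):
AB[1,1] = (2)(-3) + (-2)(-3) = 0
AB[1,2] = (2)(-1) + (-2)(1) = -4
AB[1,3] = (2)(-3) + (-2)(-2) = -2
AB[2,1] = (1)(-3) + (2)(-3) = -9
AB[2,2] = (1)(-1) + (2)(1) = 1
AB[2,3] = (1)(-3) + (2)(-2) = -7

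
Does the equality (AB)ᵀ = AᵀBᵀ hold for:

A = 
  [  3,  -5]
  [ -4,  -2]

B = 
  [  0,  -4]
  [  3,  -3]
No

(AB)ᵀ = 
  [-15,  -6]
  [  3,  22]

AᵀBᵀ = 
  [ 16,  21]
  [  8,  -9]

The two matrices differ, so (AB)ᵀ ≠ AᵀBᵀ in general. The correct identity is (AB)ᵀ = BᵀAᵀ.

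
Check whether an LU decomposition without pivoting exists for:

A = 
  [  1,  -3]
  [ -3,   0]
Yes.
A[1,1] = 1 ≠ 0, so Gaussian elimination proceeds without a row swap: multiplier ℓ₂₁ = (-3)/(1) = -3, and U[2,2] = 0 - (-3)(-3) = -9.
L = 
  [  1,   0]
  [ -3,   1]
U = 
  [  1,  -3]
  [  0,  -9]
Check row 2 of LU: [(-3)(1), (-3)(-3) + (-9)] = [-3, 0] = row 2 of A ✓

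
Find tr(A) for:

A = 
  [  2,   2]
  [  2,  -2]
0

tr(A) = 2 + -2 = 0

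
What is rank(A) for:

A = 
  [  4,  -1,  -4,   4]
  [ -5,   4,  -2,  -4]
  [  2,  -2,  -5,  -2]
rank(A) = 3

Row reduce:
R2 → R2 + (5/4)·R1
R3 → R3 - (1/2)·R1
R3 → R3 + (6/11)·R2
REF = 
  [     4,     -1,     -4,      4]
  [     0,   11/4,     -7,      1]
  [     0,      0, -75/11, -38/11]
Pivot columns: 1, 2, 3 → 3 pivots.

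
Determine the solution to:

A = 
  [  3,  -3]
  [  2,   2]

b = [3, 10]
Row reduce the augmented matrix [A|b]:
R2 → R2 - (2/3)·R1
REF = 
  [  3,  -3,   3]
  [  0,   4,   8]

Back-substitution:
x₂ = 8 / 4 = 2
x₁ = (3 - (-3)(2)) / 3 = 3

x = [3, 2]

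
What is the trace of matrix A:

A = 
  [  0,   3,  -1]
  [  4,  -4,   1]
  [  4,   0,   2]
-2

tr(A) = 0 + -4 + 2 = -2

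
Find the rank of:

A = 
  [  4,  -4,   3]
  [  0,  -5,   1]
rank(A) = 2

Row reduce:
(no row operations needed)
REF = 
  [  4,  -4,   3]
  [  0,  -5,   1]
Pivot columns: 1, 2 → 2 pivots.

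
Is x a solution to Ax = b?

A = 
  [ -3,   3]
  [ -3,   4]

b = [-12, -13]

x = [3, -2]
No

Ax = [-15, -17] ≠ b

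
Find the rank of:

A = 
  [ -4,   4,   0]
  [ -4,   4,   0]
Row reduce:
R2 → R2 - (1)·R1
REF = 
  [ -4,   4,   0]
  [  0,   0,   0]
Pivot columns: 1 → 1 pivot.

rank(A) = 1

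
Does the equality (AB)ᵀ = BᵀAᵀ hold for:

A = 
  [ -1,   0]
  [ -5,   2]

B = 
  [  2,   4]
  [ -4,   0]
Yes

(AB)ᵀ = 
  [ -2, -18]
  [ -4, -20]

BᵀAᵀ = 
  [ -2, -18]
  [ -4, -20]

Both sides are equal — this is the standard identity (AB)ᵀ = BᵀAᵀ, which holds for all A, B.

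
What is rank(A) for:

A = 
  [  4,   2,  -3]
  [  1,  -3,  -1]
rank(A) = 2

Row reduce:
R2 → R2 - (1/4)·R1
REF = 
  [   4,    2,   -3]
  [   0, -7/2, -1/4]
Pivot columns: 1, 2 → 2 pivots.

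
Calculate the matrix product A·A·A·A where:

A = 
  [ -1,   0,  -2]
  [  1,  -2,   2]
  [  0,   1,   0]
A² = A·A:
A²[1,1] = (-1)(-1) + (0)(1) + (-2)(0) = 1
A²[1,2] = (-1)(0) + (0)(-2) + (-2)(1) = -2
A²[1,3] = (-1)(-2) + (0)(2) + (-2)(0) = 2
A²[2,1] = (1)(-1) + (-2)(1) + (2)(0) = -3
A²[2,2] = (1)(0) + (-2)(-2) + (2)(1) = 6
A²[2,3] = (1)(-2) + (-2)(2) + (2)(0) = -6
A²[3,1] = (0)(-1) + (1)(1) + (0)(0) = 1
A²[3,2] = (0)(0) + (1)(-2) + (0)(1) = -2
A²[3,3] = (0)(-2) + (1)(2) + (0)(0) = 2
A² = 
  [  1,  -2,   2]
  [ -3,   6,  -6]
  [  1,  -2,   2]

A^3 = A^2·A:
A^3[1,1] = (1)(-1) + (-2)(1) + (2)(0) = -3
A^3[1,2] = (1)(0) + (-2)(-2) + (2)(1) = 6
A^3[1,3] = (1)(-2) + (-2)(2) + (2)(0) = -6
A^3[2,1] = (-3)(-1) + (6)(1) + (-6)(0) = 9
A^3[2,2] = (-3)(0) + (6)(-2) + (-6)(1) = -18
A^3[2,3] = (-3)(-2) + (6)(2) + (-6)(0) = 18
A^3[3,1] = (1)(-1) + (-2)(1) + (2)(0) = -3
A^3[3,2] = (1)(0) + (-2)(-2) + (2)(1) = 6
A^3[3,3] = (1)(-2) + (-2)(2) + (2)(0) = -6
A^3 = 
  [ -3,   6,  -6]
  [  9, -18,  18]
  [ -3,   6,  -6]

A^4 = A^3·A:
A^4[1,1] = (-3)(-1) + (6)(1) + (-6)(0) = 9
A^4[1,2] = (-3)(0) + (6)(-2) + (-6)(1) = -18
A^4[1,3] = (-3)(-2) + (6)(2) + (-6)(0) = 18
A^4[2,1] = (9)(-1) + (-18)(1) + (18)(0) = -27
A^4[2,2] = (9)(0) + (-18)(-2) + (18)(1) = 54
A^4[2,3] = (9)(-2) + (-18)(2) + (18)(0) = -54
A^4[3,1] = (-3)(-1) + (6)(1) + (-6)(0) = 9
A^4[3,2] = (-3)(0) + (6)(-2) + (-6)(1) = -18
A^4[3,3] = (-3)(-2) + (6)(2) + (-6)(0) = 18
A^4 = 
  [  9, -18,  18]
  [-27,  54, -54]
  [  9, -18,  18]

Therefore
A^4 = 
  [  9, -18,  18]
  [-27,  54, -54]
  [  9, -18,  18]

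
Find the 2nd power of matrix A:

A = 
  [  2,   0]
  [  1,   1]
A² = A·A:
A²[1,1] = (2)(2) + (0)(1) = 4
A²[1,2] = (2)(0) + (0)(1) = 0
A²[2,1] = (1)(2) + (1)(1) = 3
A²[2,2] = (1)(0) + (1)(1) = 1
A² = 
  [  4,   0]
  [  3,   1]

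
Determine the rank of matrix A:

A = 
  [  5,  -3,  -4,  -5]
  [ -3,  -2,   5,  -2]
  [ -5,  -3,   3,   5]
rank(A) = 3

Row reduce:
R2 → R2 + (3/5)·R1
R3 → R3 + (1)·R1
R3 → R3 - (30/19)·R2
REF = 
  [     5,     -3,     -4,     -5]
  [     0,  -19/5,   13/5,     -5]
  [     0,      0, -97/19, 150/19]
Pivot columns: 1, 2, 3 → 3 pivots.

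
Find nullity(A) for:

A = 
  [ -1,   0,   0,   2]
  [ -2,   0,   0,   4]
nullity(A) = 3

Row reduce:
R2 → R2 - (2)·R1
REF = 
  [ -1,   0,   0,   2]
  [  0,   0,   0,   0]
Pivot columns: 1 → 1 pivot.
rank(A) = 1, so nullity(A) = 4 - 1 = 3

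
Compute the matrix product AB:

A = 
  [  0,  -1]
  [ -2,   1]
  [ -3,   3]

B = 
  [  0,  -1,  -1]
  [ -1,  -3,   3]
AB = 
  [  1,   3,  -3]
  [ -1,  -1,   5]
  [ -3,  -6,  12]

A is 3×2 and B is 2×3, so AB is 3×3. Each entry is (row of A)·(column of B):
AB[1,1] = (0)(0) + (-1)(-1) = 1
AB[1,2] = (0)(-1) + (-1)(-3) = 3
AB[1,3] = (0)(-1) + (-1)(3) = -3
AB[2,1] = (-2)(0) + (1)(-1) = -1
AB[2,2] = (-2)(-1) + (1)(-3) = -1
AB[2,3] = (-2)(-1) + (1)(3) = 5
AB[3,1] = (-3)(0) + (3)(-1) = -3
AB[3,2] = (-3)(-1) + (3)(-3) = -6
AB[3,3] = (-3)(-1) + (3)(3) = 12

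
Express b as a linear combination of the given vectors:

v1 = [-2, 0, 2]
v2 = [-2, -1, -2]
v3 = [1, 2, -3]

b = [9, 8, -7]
c1 = -1, c2 = -2, c3 = 3

b = -1·v1 + -2·v2 + 3·v3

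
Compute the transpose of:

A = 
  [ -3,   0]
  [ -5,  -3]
Aᵀ = 
  [ -3,  -5]
  [  0,  -3]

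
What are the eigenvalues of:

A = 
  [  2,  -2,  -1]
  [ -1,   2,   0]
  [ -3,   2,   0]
λ = -1, 4, 1

Characteristic polynomial: det(λI - A) = λ³ - 4λ² - λ + 4
Testing integer divisors of the constant term: p(-1) = 0, so (λ + 1) is a factor:
p(λ) = (λ + 1)(λ² - 5λ + 4)
λ² - 5λ + 4 = (λ - 1)(λ - 4)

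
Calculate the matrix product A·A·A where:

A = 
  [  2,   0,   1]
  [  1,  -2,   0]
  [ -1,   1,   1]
A^3 = 
  [  4,   1,   6]
  [  3,  -7,   1]
  [ -5,   2,  -2]

A² = A·A:
A²[1,1] = (2)(2) + (0)(1) + (1)(-1) = 3
A²[1,2] = (2)(0) + (0)(-2) + (1)(1) = 1
A²[1,3] = (2)(1) + (0)(0) + (1)(1) = 3
A²[2,1] = (1)(2) + (-2)(1) + (0)(-1) = 0
A²[2,2] = (1)(0) + (-2)(-2) + (0)(1) = 4
A²[2,3] = (1)(1) + (-2)(0) + (0)(1) = 1
A²[3,1] = (-1)(2) + (1)(1) + (1)(-1) = -2
A²[3,2] = (-1)(0) + (1)(-2) + (1)(1) = -1
A²[3,3] = (-1)(1) + (1)(0) + (1)(1) = 0
A² = 
  [  3,   1,   3]
  [  0,   4,   1]
  [ -2,  -1,   0]

A^3 = A^2·A:
A^3[1,1] = (3)(2) + (1)(1) + (3)(-1) = 4
A^3[1,2] = (3)(0) + (1)(-2) + (3)(1) = 1
A^3[1,3] = (3)(1) + (1)(0) + (3)(1) = 6
A^3[2,1] = (0)(2) + (4)(1) + (1)(-1) = 3
A^3[2,2] = (0)(0) + (4)(-2) + (1)(1) = -7
A^3[2,3] = (0)(1) + (4)(0) + (1)(1) = 1
A^3[3,1] = (-2)(2) + (-1)(1) + (0)(-1) = -5
A^3[3,2] = (-2)(0) + (-1)(-2) + (0)(1) = 2
A^3[3,3] = (-2)(1) + (-1)(0) + (0)(1) = -2
A^3 = 
  [  4,   1,   6]
  [  3,  -7,   1]
  [ -5,   2,  -2]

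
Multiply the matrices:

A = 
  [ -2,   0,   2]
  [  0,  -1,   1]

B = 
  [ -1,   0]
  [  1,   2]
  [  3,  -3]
A is 2×3 and B is 3×2, so AB is 2×2. Each entry is (row of A)·(column of B):
AB[1,1] = (-2)(-1) + (0)(1) + (2)(3) = 8
AB[1,2] = (-2)(0) + (0)(2) + (2)(-3) = -6
AB[2,1] = (0)(-1) + (-1)(1) + (1)(3) = 2
AB[2,2] = (0)(0) + (-1)(2) + (1)(-3) = -5

AB = 
  [  8,  -6]
  [  2,  -5]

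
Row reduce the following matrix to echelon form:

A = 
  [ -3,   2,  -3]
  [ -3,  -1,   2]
Row operations:
R2 → R2 - (1)·R1

Resulting echelon form:
REF = 
  [ -3,   2,  -3]
  [  0,  -3,   5]

Rank = 2 (number of non-zero pivot rows).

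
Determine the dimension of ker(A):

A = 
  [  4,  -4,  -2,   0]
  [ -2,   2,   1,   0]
nullity(A) = 3

Row reduce:
R2 → R2 + (1/2)·R1
REF = 
  [  4,  -4,  -2,   0]
  [  0,   0,   0,   0]
Pivot columns: 1 → 1 pivot.
rank(A) = 1, so nullity(A) = 4 - 1 = 3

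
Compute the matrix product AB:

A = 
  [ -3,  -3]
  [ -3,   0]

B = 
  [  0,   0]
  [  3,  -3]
A is 2×2 and B is 2×2, so AB is 2×2. Each entry is (row of A)·(column of B):
AB[1,1] = (-3)(0) + (-3)(3) = -9
AB[1,2] = (-3)(0) + (-3)(-3) = 9
AB[2,1] = (-3)(0) + (0)(3) = 0
AB[2,2] = (-3)(0) + (0)(-3) = 0

AB = 
  [ -9,   9]
  [  0,   0]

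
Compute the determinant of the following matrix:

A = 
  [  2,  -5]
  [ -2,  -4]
-18

For a 2×2 matrix, det = ad - bc = (2)(-4) - (-5)(-2) = -18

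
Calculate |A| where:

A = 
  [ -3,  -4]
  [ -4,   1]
For a 2×2 matrix, det = ad - bc = (-3)(1) - (-4)(-4) = -19

det(A) = -19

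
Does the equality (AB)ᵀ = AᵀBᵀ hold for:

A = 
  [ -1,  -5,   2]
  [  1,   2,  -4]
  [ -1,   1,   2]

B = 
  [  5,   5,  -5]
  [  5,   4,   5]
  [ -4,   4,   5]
No

(AB)ᵀ = 
  [-38,  31,  -8]
  [-17,  -3,   7]
  [-10, -15,  20]

AᵀBᵀ = 
  [  5,  -6,   3]
  [-20, -12,  33]
  [-20,   4, -14]

The two matrices differ, so (AB)ᵀ ≠ AᵀBᵀ in general. The correct identity is (AB)ᵀ = BᵀAᵀ.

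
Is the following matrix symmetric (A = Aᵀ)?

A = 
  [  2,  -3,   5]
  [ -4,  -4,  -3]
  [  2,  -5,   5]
No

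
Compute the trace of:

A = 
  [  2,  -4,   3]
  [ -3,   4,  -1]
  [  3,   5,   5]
11

tr(A) = 2 + 4 + 5 = 11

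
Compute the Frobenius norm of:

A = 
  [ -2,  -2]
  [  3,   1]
||A||_F = 4.243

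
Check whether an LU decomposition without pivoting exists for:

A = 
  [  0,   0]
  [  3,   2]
No.
A[1,1] = 0 but A[2,1] = 3 ≠ 0. Any LU with L unit lower triangular has (LU)[1,1] = U[1,1] and (LU)[2,1] = L[2,1]·U[1,1]; matching A forces U[1,1] = 0, which then forces (LU)[2,1] = 0 ≠ 3. A row swap (pivoting) is required.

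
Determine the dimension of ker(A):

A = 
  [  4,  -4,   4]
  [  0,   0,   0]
nullity(A) = 2

Row reduce:
(no row operations needed)
REF = 
  [  4,  -4,   4]
  [  0,   0,   0]
Pivot columns: 1 → 1 pivot.
rank(A) = 1, so nullity(A) = 3 - 1 = 2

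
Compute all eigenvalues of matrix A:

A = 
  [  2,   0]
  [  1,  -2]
tr(A) = 0, det(A) = -4
Characteristic polynomial: λ² - tr(A)λ + det(A) = λ² - 4
λ² - 4 = (λ + 2)(λ - 2)

λ = 2, -2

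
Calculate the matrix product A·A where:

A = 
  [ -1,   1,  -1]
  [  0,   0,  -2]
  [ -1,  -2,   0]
A² = A·A:
A²[1,1] = (-1)(-1) + (1)(0) + (-1)(-1) = 2
A²[1,2] = (-1)(1) + (1)(0) + (-1)(-2) = 1
A²[1,3] = (-1)(-1) + (1)(-2) + (-1)(0) = -1
A²[2,1] = (0)(-1) + (0)(0) + (-2)(-1) = 2
A²[2,2] = (0)(1) + (0)(0) + (-2)(-2) = 4
A²[2,3] = (0)(-1) + (0)(-2) + (-2)(0) = 0
A²[3,1] = (-1)(-1) + (-2)(0) + (0)(-1) = 1
A²[3,2] = (-1)(1) + (-2)(0) + (0)(-2) = -1
A²[3,3] = (-1)(-1) + (-2)(-2) + (0)(0) = 5
A² = 
  [  2,   1,  -1]
  [  2,   4,   0]
  [  1,  -1,   5]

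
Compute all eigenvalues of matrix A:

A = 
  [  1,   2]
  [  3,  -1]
λ = √7, -√7  (≈ 2.646, -2.646)

tr(A) = 0, det(A) = -7
Characteristic polynomial: λ² - tr(A)λ + det(A) = λ² - 7
λ² - 7 = 0  ⇒  λ = (0 ± √((0)² - 4·(-7)))/2 = (0 ± √(28))/2
  = √7,  -√7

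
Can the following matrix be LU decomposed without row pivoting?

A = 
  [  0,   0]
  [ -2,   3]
No.
A[1,1] = 0 but A[2,1] = -2 ≠ 0. Any LU with L unit lower triangular has (LU)[1,1] = U[1,1] and (LU)[2,1] = L[2,1]·U[1,1]; matching A forces U[1,1] = 0, which then forces (LU)[2,1] = 0 ≠ -2. A row swap (pivoting) is required.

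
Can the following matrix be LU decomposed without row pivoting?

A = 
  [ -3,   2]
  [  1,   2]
Yes.
A[1,1] = -3 ≠ 0, so Gaussian elimination proceeds without a row swap: multiplier ℓ₂₁ = (1)/(-3) = -1/3, and U[2,2] = 2 - (-1/3)(2) = 8/3.
L = 
  [   1,    0]
  [-1/3,    1]
U = 
  [ -3,   2]
  [  0, 8/3]
Check row 2 of LU: [(-1/3)(-3), (-1/3)(2) + (8/3)] = [1, 2] = row 2 of A ✓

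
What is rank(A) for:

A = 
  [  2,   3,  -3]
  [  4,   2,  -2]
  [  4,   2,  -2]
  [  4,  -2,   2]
Row reduce:
R2 → R2 - (2)·R1
R3 → R3 - (2)·R1
R4 → R4 - (2)·R1
R3 → R3 - (1)·R2
R4 → R4 - (2)·R2
REF = 
  [  2,   3,  -3]
  [  0,  -4,   4]
  [  0,   0,   0]
  [  0,   0,   0]
Pivot columns: 1, 2 → 2 pivots.

rank(A) = 2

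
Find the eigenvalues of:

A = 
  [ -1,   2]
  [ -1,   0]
tr(A) = -1, det(A) = 2
Characteristic polynomial: λ² - tr(A)λ + det(A) = λ² + λ + 2
λ² + λ + 2 = 0  ⇒  λ = (-1 ± √((1)² - 4·(2)))/2 = (-1 ± √(-7))/2
  = (-1 + i√7)/2,  (-1 - i√7)/2

λ = (-1 + i√7)/2, (-1 - i√7)/2  (≈ -0.5 + 1.323i, -0.5 - 1.323i)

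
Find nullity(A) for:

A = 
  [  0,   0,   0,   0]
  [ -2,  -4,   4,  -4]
nullity(A) = 3

Row reduce:
Swap R1 ↔ R2
REF = 
  [ -2,  -4,   4,  -4]
  [  0,   0,   0,   0]
Pivot columns: 1 → 1 pivot.
rank(A) = 1, so nullity(A) = 4 - 1 = 3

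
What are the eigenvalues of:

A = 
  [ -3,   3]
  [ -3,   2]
λ = (-1 + i√11)/2, (-1 - i√11)/2  (≈ -0.5 + 1.658i, -0.5 - 1.658i)

tr(A) = -1, det(A) = 3
Characteristic polynomial: λ² - tr(A)λ + det(A) = λ² + λ + 3
λ² + λ + 3 = 0  ⇒  λ = (-1 ± √((1)² - 4·(3)))/2 = (-1 ± √(-11))/2
  = (-1 + i√11)/2,  (-1 - i√11)/2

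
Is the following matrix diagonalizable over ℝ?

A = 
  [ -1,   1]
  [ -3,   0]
No

tr(A) = -1, det(A) = 3
Characteristic polynomial: λ² - tr(A)λ + det(A) = λ² + λ + 3
λ² + λ + 3 = 0  ⇒  λ = (-1 ± √((1)² - 4·(3)))/2 = (-1 ± √(-11))/2
  = (-1 + i√11)/2,  (-1 - i√11)/2
Eigenvalues: (-1 + i√11)/2, (-1 - i√11)/2  (≈ -0.5 + 1.658i, -0.5 - 1.658i)
Has complex eigenvalues (not diagonalizable over ℝ).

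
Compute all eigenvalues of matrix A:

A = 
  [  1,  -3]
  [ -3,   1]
λ = 4, -2

tr(A) = 2, det(A) = -8
Characteristic polynomial: λ² - tr(A)λ + det(A) = λ² - 2λ - 8
λ² - 2λ - 8 = (λ + 2)(λ - 4)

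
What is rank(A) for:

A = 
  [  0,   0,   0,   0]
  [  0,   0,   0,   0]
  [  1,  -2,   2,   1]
Row reduce:
Swap R1 ↔ R3
REF = 
  [  1,  -2,   2,   1]
  [  0,   0,   0,   0]
  [  0,   0,   0,   0]
Pivot columns: 1 → 1 pivot.

rank(A) = 1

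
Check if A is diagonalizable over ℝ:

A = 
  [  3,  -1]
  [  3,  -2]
Yes

tr(A) = 1, det(A) = -3
Characteristic polynomial: λ² - tr(A)λ + det(A) = λ² - λ - 3
λ² - λ - 3 = 0  ⇒  λ = (1 ± √((-1)² - 4·(-3)))/2 = (1 ± √(13))/2
  = (1 + √13)/2,  (1 - √13)/2
Eigenvalues: (1 + √13)/2, (1 - √13)/2  (≈ 2.303, -1.303)
The two irrational eigenvalues are distinct (simple), so each has alg. mult. = geom. mult. = 1.
Sum of geometric multiplicities equals n, so A has n independent eigenvectors.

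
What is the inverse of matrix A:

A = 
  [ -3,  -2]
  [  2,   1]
det(A) = (-3)(1) - (-2)(2) = 1
For a 2×2 matrix, A⁻¹ = (1/det(A)) · [[d, -b], [-c, a]]
    = (1) · [[1, 2], [-2, -3]]

A⁻¹ = 
  [  1,   2]
  [ -2,  -3]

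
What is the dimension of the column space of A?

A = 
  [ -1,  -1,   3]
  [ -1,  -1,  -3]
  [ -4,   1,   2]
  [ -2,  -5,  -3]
dim(Col(A)) = 3

Row reduce:
R2 → R2 - (1)·R1
R3 → R3 - (4)·R1
R4 → R4 - (2)·R1
Swap R2 ↔ R3
R4 → R4 + (3/5)·R2
R4 → R4 - (5/2)·R3
REF = 
  [ -1,  -1,   3]
  [  0,   5, -10]
  [  0,   0,  -6]
  [  0,   0,   0]
Pivot columns: 1, 2, 3 → 3 pivots.
dim(Col(A)) = number of pivot columns = 3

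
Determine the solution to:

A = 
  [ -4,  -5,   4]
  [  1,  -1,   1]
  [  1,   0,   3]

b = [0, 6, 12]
Row reduce the augmented matrix [A|b]:
R2 → R2 + (1/4)·R1
R3 → R3 + (1/4)·R1
R3 → R3 - (5/9)·R2
REF = 
  [  -4,   -5,    4,    0]
  [   0, -9/4,    2,    6]
  [   0,    0, 26/9, 26/3]

Back-substitution:
x₃ = (26/3) / (26/9) = 3
x₂ = (6 - (2)(3)) / (-9/4) = 0
x₁ = (0 - (-5)(0) - (4)(3)) / (-4) = 3

x = [3, 0, 3]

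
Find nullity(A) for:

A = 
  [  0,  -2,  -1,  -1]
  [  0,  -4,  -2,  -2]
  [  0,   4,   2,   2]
nullity(A) = 3

Row reduce:
R2 → R2 - (2)·R1
R3 → R3 + (2)·R1
REF = 
  [  0,  -2,  -1,  -1]
  [  0,   0,   0,   0]
  [  0,   0,   0,   0]
Pivot columns: 2 → 1 pivot.
rank(A) = 1, so nullity(A) = 4 - 1 = 3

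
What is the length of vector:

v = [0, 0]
0

||v||₂ = √((0)² + (0)²) = √0 = 0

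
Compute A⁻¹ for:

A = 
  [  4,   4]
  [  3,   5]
det(A) = (4)(5) - (4)(3) = 8
For a 2×2 matrix, A⁻¹ = (1/det(A)) · [[d, -b], [-c, a]]
    = (1/8) · [[5, -4], [-3, 4]]

A⁻¹ = 
  [ 5/8, -1/2]
  [-3/8,  1/2]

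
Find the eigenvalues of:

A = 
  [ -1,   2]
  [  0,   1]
λ = 1, -1

tr(A) = 0, det(A) = -1
Characteristic polynomial: λ² - tr(A)λ + det(A) = λ² - 1
λ² - 1 = (λ + 1)(λ - 1)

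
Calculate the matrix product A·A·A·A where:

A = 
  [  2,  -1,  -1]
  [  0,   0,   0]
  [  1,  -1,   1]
A² = A·A:
A²[1,1] = (2)(2) + (-1)(0) + (-1)(1) = 3
A²[1,2] = (2)(-1) + (-1)(0) + (-1)(-1) = -1
A²[1,3] = (2)(-1) + (-1)(0) + (-1)(1) = -3
A²[2,1] = (0)(2) + (0)(0) + (0)(1) = 0
A²[2,2] = (0)(-1) + (0)(0) + (0)(-1) = 0
A²[2,3] = (0)(-1) + (0)(0) + (0)(1) = 0
A²[3,1] = (1)(2) + (-1)(0) + (1)(1) = 3
A²[3,2] = (1)(-1) + (-1)(0) + (1)(-1) = -2
A²[3,3] = (1)(-1) + (-1)(0) + (1)(1) = 0
A² = 
  [  3,  -1,  -3]
  [  0,   0,   0]
  [  3,  -2,   0]

A^3 = A^2·A:
A^3[1,1] = (3)(2) + (-1)(0) + (-3)(1) = 3
A^3[1,2] = (3)(-1) + (-1)(0) + (-3)(-1) = 0
A^3[1,3] = (3)(-1) + (-1)(0) + (-3)(1) = -6
A^3[2,1] = (0)(2) + (0)(0) + (0)(1) = 0
A^3[2,2] = (0)(-1) + (0)(0) + (0)(-1) = 0
A^3[2,3] = (0)(-1) + (0)(0) + (0)(1) = 0
A^3[3,1] = (3)(2) + (-2)(0) + (0)(1) = 6
A^3[3,2] = (3)(-1) + (-2)(0) + (0)(-1) = -3
A^3[3,3] = (3)(-1) + (-2)(0) + (0)(1) = -3
A^3 = 
  [  3,   0,  -6]
  [  0,   0,   0]
  [  6,  -3,  -3]

A^4 = A^3·A:
A^4[1,1] = (3)(2) + (0)(0) + (-6)(1) = 0
A^4[1,2] = (3)(-1) + (0)(0) + (-6)(-1) = 3
A^4[1,3] = (3)(-1) + (0)(0) + (-6)(1) = -9
A^4[2,1] = (0)(2) + (0)(0) + (0)(1) = 0
A^4[2,2] = (0)(-1) + (0)(0) + (0)(-1) = 0
A^4[2,3] = (0)(-1) + (0)(0) + (0)(1) = 0
A^4[3,1] = (6)(2) + (-3)(0) + (-3)(1) = 9
A^4[3,2] = (6)(-1) + (-3)(0) + (-3)(-1) = -3
A^4[3,3] = (6)(-1) + (-3)(0) + (-3)(1) = -9
A^4 = 
  [  0,   3,  -9]
  [  0,   0,   0]
  [  9,  -3,  -9]

Therefore
A^4 = 
  [  0,   3,  -9]
  [  0,   0,   0]
  [  9,  -3,  -9]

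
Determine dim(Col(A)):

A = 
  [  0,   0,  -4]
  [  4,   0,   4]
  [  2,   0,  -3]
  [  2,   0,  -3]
dim(Col(A)) = 2

Row reduce:
Swap R1 ↔ R2
R3 → R3 - (1/2)·R1
R4 → R4 - (1/2)·R1
R3 → R3 - (5/4)·R2
R4 → R4 - (5/4)·R2
REF = 
  [  4,   0,   4]
  [  0,   0,  -4]
  [  0,   0,   0]
  [  0,   0,   0]
Pivot columns: 1, 3 → 2 pivots.
dim(Col(A)) = number of pivot columns = 2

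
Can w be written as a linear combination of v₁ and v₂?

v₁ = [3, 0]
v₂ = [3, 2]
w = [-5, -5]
Yes

Form the augmented matrix and row-reduce:
[v₁|v₂|w] = 
  [  3,   3,  -5]
  [  0,   2,  -5]
(already in echelon form — no row operations needed)

No row of the form [0 0 | nonzero], so the system is consistent. Back-substitution gives c₁ = 5/6, c₂ = -5/2: w = (5/6)·v₁ + (-5/2)·v₂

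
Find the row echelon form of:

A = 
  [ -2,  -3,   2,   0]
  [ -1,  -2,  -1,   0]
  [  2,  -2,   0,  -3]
Row operations:
R2 → R2 - (1/2)·R1
R3 → R3 + (1)·R1
R3 → R3 - (10)·R2

Resulting echelon form:
REF = 
  [  -2,   -3,    2,    0]
  [   0, -1/2,   -2,    0]
  [   0,    0,   22,   -3]

Rank = 3 (number of non-zero pivot rows).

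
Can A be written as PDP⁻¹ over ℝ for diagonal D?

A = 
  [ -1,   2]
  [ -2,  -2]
No

tr(A) = -3, det(A) = 6
Characteristic polynomial: λ² - tr(A)λ + det(A) = λ² + 3λ + 6
λ² + 3λ + 6 = 0  ⇒  λ = (-3 ± √((3)² - 4·(6)))/2 = (-3 ± √(-15))/2
  = (-3 + i√15)/2,  (-3 - i√15)/2
Eigenvalues: (-3 + i√15)/2, (-3 - i√15)/2  (≈ -1.5 + 1.936i, -1.5 - 1.936i)
Has complex eigenvalues (not diagonalizable over ℝ).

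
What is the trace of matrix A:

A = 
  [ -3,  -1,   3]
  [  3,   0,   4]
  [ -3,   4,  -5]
-8

tr(A) = -3 + 0 + -5 = -8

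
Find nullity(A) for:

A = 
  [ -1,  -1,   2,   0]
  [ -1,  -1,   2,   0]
nullity(A) = 3

Row reduce:
R2 → R2 - (1)·R1
REF = 
  [ -1,  -1,   2,   0]
  [  0,   0,   0,   0]
Pivot columns: 1 → 1 pivot.
rank(A) = 1, so nullity(A) = 4 - 1 = 3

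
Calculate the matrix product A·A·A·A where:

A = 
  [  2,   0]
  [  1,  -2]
A² = A·A:
A²[1,1] = (2)(2) + (0)(1) = 4
A²[1,2] = (2)(0) + (0)(-2) = 0
A²[2,1] = (1)(2) + (-2)(1) = 0
A²[2,2] = (1)(0) + (-2)(-2) = 4
A² = 
  [  4,   0]
  [  0,   4]

A^3 = A^2·A:
A^3[1,1] = (4)(2) + (0)(1) = 8
A^3[1,2] = (4)(0) + (0)(-2) = 0
A^3[2,1] = (0)(2) + (4)(1) = 4
A^3[2,2] = (0)(0) + (4)(-2) = -8
A^3 = 
  [  8,   0]
  [  4,  -8]

A^4 = A^3·A:
A^4[1,1] = (8)(2) + (0)(1) = 16
A^4[1,2] = (8)(0) + (0)(-2) = 0
A^4[2,1] = (4)(2) + (-8)(1) = 0
A^4[2,2] = (4)(0) + (-8)(-2) = 16
A^4 = 
  [ 16,   0]
  [  0,  16]

Therefore
A^4 = 
  [ 16,   0]
  [  0,  16]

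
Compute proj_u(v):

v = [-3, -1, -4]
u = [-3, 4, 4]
proj_u(v) = [33/41, -44/41, -44/41]

v·u = (-3)(-3) + (-1)(4) + (-4)(4) = -11
u·u = (-3)² + (4)² + (4)² = 41
proj_u(v) = (v·u / u·u) × u = (-11/41) × u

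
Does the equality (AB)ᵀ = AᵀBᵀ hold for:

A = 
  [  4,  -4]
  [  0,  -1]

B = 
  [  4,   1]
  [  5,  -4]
No

(AB)ᵀ = 
  [ -4,  -5]
  [ 20,   4]

AᵀBᵀ = 
  [ 16,  20]
  [-17, -16]

The two matrices differ, so (AB)ᵀ ≠ AᵀBᵀ in general. The correct identity is (AB)ᵀ = BᵀAᵀ.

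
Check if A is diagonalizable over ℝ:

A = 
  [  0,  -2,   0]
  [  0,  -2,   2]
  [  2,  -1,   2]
No

Characteristic polynomial: det(λI - A) = λ³ - 2λ + 8
By the rational root theorem any rational root is an integer dividing 8; none of those is a root, so p(λ) has no rational roots and hence (being an irreducible cubic) no repeated roots.
Discriminant of the cubic: Δ = -1696
Δ < 0 ⇒ one real eigenvalue and a complex-conjugate pair: λ ≈ -2.331, 1.165 + 1.44i, 1.165 - 1.44i
Has complex eigenvalues (not diagonalizable over ℝ).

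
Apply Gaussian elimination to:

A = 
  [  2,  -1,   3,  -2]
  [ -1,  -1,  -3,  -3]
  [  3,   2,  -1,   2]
Row operations:
R2 → R2 + (1/2)·R1
R3 → R3 - (3/2)·R1
R3 → R3 + (7/3)·R2

Resulting echelon form:
REF = 
  [    2,    -1,     3,    -2]
  [    0,  -3/2,  -3/2,    -4]
  [    0,     0,    -9, -13/3]

Rank = 3 (number of non-zero pivot rows).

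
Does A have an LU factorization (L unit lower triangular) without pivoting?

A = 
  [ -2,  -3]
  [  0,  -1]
Yes.
A[1,1] = -2 ≠ 0, so Gaussian elimination proceeds without a row swap: multiplier ℓ₂₁ = (0)/(-2) = 0, and U[2,2] = -1 - (0)(-3) = -1.
L = 
  [  1,   0]
  [  0,   1]
U = 
  [ -2,  -3]
  [  0,  -1]
Check row 2 of LU: [(0)(-2), (0)(-3) + (-1)] = [0, -1] = row 2 of A ✓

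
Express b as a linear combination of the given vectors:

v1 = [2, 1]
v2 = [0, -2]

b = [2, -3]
c1 = 1, c2 = 2

b = 1·v1 + 2·v2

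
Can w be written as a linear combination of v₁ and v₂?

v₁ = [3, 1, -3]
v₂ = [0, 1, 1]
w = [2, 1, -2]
No

Form the augmented matrix and row-reduce:
[v₁|v₂|w] = 
  [  3,   0,   2]
  [  1,   1,   1]
  [ -3,   1,  -2]
R2 → R2 - (1/3)·R1
R3 → R3 + (1)·R1
R3 → R3 - (1)·R2
REF = 
  [   3,    0,    2]
  [   0,    1,  1/3]
  [   0,    0, -1/3]

Row 3 reads [0 0 | -1/3], i.e. 0 = -1/3, so the system is inconsistent and w ∉ span{v₁, v₂}.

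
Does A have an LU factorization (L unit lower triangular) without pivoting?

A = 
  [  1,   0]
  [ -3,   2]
Yes.
A[1,1] = 1 ≠ 0, so Gaussian elimination proceeds without a row swap: multiplier ℓ₂₁ = (-3)/(1) = -3, and U[2,2] = 2 - (-3)(0) = 2.
L = 
  [  1,   0]
  [ -3,   1]
U = 
  [  1,   0]
  [  0,   2]
Check row 2 of LU: [(-3)(1), (-3)(0) + 2] = [-3, 2] = row 2 of A ✓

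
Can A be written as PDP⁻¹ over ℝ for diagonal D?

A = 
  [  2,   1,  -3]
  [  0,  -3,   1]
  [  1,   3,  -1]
No

Characteristic polynomial: det(λI - A) = λ³ + 2λ² - 5λ + 8
By the rational root theorem any rational root is an integer dividing 8; none of those is a root, so p(λ) has no rational roots and hence (being an irreducible cubic) no repeated roots.
Discriminant of the cubic: Δ = -2824
Δ < 0 ⇒ one real eigenvalue and a complex-conjugate pair: λ ≈ -3.843, 0.9214 + 1.11i, 0.9214 - 1.11i
Has complex eigenvalues (not diagonalizable over ℝ).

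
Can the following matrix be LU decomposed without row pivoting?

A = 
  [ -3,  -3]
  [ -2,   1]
Yes.
A[1,1] = -3 ≠ 0, so Gaussian elimination proceeds without a row swap: multiplier ℓ₂₁ = (-2)/(-3) = 2/3, and U[2,2] = 1 - (2/3)(-3) = 3.
L = 
  [  1,   0]
  [2/3,   1]
U = 
  [ -3,  -3]
  [  0,   3]
Check row 2 of LU: [(2/3)(-3), (2/3)(-3) + 3] = [-2, 1] = row 2 of A ✓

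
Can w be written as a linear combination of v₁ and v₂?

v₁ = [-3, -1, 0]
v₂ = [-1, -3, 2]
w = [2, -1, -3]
No

Form the augmented matrix and row-reduce:
[v₁|v₂|w] = 
  [ -3,  -1,   2]
  [ -1,  -3,  -1]
  [  0,   2,  -3]
R2 → R2 - (1/3)·R1
R3 → R3 + (3/4)·R2
REF = 
  [   -3,    -1,     2]
  [    0,  -8/3,  -5/3]
  [    0,     0, -17/4]

Row 3 reads [0 0 | -17/4], i.e. 0 = -17/4, so the system is inconsistent and w ∉ span{v₁, v₂}.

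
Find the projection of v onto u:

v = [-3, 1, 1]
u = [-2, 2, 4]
proj_u(v) = [-1, 1, 2]

v·u = (-3)(-2) + (1)(2) + (1)(4) = 12
u·u = (-2)² + (2)² + (4)² = 24
proj_u(v) = (v·u / u·u) × u = (12/24) × u = (1/2) × u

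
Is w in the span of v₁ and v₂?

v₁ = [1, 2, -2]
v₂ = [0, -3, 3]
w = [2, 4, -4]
Yes

Form the augmented matrix and row-reduce:
[v₁|v₂|w] = 
  [  1,   0,   2]
  [  2,  -3,   4]
  [ -2,   3,  -4]
R2 → R2 - (2)·R1
R3 → R3 + (2)·R1
R3 → R3 + (1)·R2
REF = 
  [  1,   0,   2]
  [  0,  -3,   0]
  [  0,   0,   0]

No row of the form [0 0 | nonzero], so the system is consistent. Back-substitution gives c₁ = 2, c₂ = 0: w = (2)·v₁ + (0)·v₂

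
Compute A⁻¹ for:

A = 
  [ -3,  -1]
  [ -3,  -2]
det(A) = (-3)(-2) - (-1)(-3) = 3
For a 2×2 matrix, A⁻¹ = (1/det(A)) · [[d, -b], [-c, a]]
    = (1/3) · [[-2, 1], [3, -3]]

A⁻¹ = 
  [-2/3,  1/3]
  [   1,   -1]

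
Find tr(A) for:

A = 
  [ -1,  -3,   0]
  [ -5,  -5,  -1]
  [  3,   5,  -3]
-9

tr(A) = -1 + -5 + -3 = -9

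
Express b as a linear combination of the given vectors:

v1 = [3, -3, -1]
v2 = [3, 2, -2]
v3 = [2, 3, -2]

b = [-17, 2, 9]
c1 = -3, c2 = -2, c3 = -1

b = -3·v1 + -2·v2 + -1·v3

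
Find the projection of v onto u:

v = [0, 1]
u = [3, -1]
proj_u(v) = [-3/10, 1/10]

v·u = (0)(3) + (1)(-1) = -1
u·u = (3)² + (-1)² = 10
proj_u(v) = (v·u / u·u) × u = (-1/10) × u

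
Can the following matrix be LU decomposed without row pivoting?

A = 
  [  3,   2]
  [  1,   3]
Yes.
A[1,1] = 3 ≠ 0, so Gaussian elimination proceeds without a row swap: multiplier ℓ₂₁ = (1)/(3) = 1/3, and U[2,2] = 3 - (1/3)(2) = 7/3.
L = 
  [  1,   0]
  [1/3,   1]
U = 
  [  3,   2]
  [  0, 7/3]
Check row 2 of LU: [(1/3)(3), (1/3)(2) + (7/3)] = [1, 3] = row 2 of A ✓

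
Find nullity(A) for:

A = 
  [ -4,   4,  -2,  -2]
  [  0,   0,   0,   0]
nullity(A) = 3

Row reduce:
(no row operations needed)
REF = 
  [ -4,   4,  -2,  -2]
  [  0,   0,   0,   0]
Pivot columns: 1 → 1 pivot.
rank(A) = 1, so nullity(A) = 4 - 1 = 3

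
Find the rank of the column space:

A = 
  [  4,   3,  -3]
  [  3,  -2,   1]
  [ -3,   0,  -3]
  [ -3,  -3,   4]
Row reduce:
R2 → R2 - (3/4)·R1
R3 → R3 + (3/4)·R1
R4 → R4 + (3/4)·R1
R3 → R3 + (9/17)·R2
R4 → R4 - (3/17)·R2
R4 → R4 + (1/3)·R3
REF = 
  [     4,      3,     -3]
  [     0,  -17/4,   13/4]
  [     0,      0, -60/17]
  [     0,      0,      0]
Pivot columns: 1, 2, 3 → 3 pivots.
dim(Col(A)) = number of pivot columns = 3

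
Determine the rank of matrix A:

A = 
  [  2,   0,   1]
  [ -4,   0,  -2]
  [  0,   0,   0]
rank(A) = 1

Row reduce:
R2 → R2 + (2)·R1
REF = 
  [  2,   0,   1]
  [  0,   0,   0]
  [  0,   0,   0]
Pivot columns: 1 → 1 pivot.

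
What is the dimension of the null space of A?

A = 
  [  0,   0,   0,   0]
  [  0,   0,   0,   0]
nullity(A) = 4

Row reduce:
(no row operations needed)
REF = 
  [  0,   0,   0,   0]
  [  0,   0,   0,   0]
Pivot columns: none → 0 pivots.
rank(A) = 0, so nullity(A) = 4 - 0 = 4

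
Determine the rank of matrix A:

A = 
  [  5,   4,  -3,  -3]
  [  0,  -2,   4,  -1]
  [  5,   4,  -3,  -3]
Row reduce:
R3 → R3 - (1)·R1
REF = 
  [  5,   4,  -3,  -3]
  [  0,  -2,   4,  -1]
  [  0,   0,   0,   0]
Pivot columns: 1, 2 → 2 pivots.

rank(A) = 2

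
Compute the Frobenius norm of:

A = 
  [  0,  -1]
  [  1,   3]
||A||_F = 3.317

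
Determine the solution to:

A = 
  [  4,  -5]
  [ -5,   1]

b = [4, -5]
x = [1, 0]

Row reduce the augmented matrix [A|b]:
R2 → R2 + (5/4)·R1
REF = 
  [    4,    -5,     4]
  [    0, -21/4,     0]

Back-substitution:
x₂ = 0 / (-21/4) = 0
x₁ = (4 - (-5)(0)) / 4 = 1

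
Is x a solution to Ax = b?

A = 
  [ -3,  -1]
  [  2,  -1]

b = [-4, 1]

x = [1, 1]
Yes

Ax = [-4, 1] = b ✓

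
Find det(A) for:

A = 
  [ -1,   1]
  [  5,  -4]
For a 2×2 matrix, det = ad - bc = (-1)(-4) - (1)(5) = -1

det(A) = -1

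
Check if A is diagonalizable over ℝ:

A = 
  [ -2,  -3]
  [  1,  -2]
No

tr(A) = -4, det(A) = 7
Characteristic polynomial: λ² - tr(A)λ + det(A) = λ² + 4λ + 7
λ² + 4λ + 7 = 0  ⇒  λ = (-4 ± √((4)² - 4·(7)))/2 = (-4 ± √(-12))/2
  = -2 + i√3,  -2 - i√3
Eigenvalues: -2 + i√3, -2 - i√3  (≈ -2 + 1.732i, -2 - 1.732i)
Has complex eigenvalues (not diagonalizable over ℝ).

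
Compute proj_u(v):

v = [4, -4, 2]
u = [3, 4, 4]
proj_u(v) = [12/41, 16/41, 16/41]

v·u = (4)(3) + (-4)(4) + (2)(4) = 4
u·u = (3)² + (4)² + (4)² = 41
proj_u(v) = (v·u / u·u) × u = (4/41) × u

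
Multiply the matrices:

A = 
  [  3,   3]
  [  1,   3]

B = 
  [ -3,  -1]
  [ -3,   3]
AB = 
  [-18,   6]
  [-12,   8]

A is 2×2 and B is 2×2, so AB is 2×2. Each entry is (row of A)·(column of B):
AB[1,1] = (3)(-3) + (3)(-3) = -18
AB[1,2] = (3)(-1) + (3)(3) = 6
AB[2,1] = (1)(-3) + (3)(-3) = -12
AB[2,2] = (1)(-1) + (3)(3) = 8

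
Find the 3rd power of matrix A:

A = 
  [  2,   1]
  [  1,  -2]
A^3 = 
  [ 10,   5]
  [  5, -10]

A² = A·A:
A²[1,1] = (2)(2) + (1)(1) = 5
A²[1,2] = (2)(1) + (1)(-2) = 0
A²[2,1] = (1)(2) + (-2)(1) = 0
A²[2,2] = (1)(1) + (-2)(-2) = 5
A² = 
  [  5,   0]
  [  0,   5]

A^3 = A^2·A:
A^3[1,1] = (5)(2) + (0)(1) = 10
A^3[1,2] = (5)(1) + (0)(-2) = 5
A^3[2,1] = (0)(2) + (5)(1) = 5
A^3[2,2] = (0)(1) + (5)(-2) = -10
A^3 = 
  [ 10,   5]
  [  5, -10]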